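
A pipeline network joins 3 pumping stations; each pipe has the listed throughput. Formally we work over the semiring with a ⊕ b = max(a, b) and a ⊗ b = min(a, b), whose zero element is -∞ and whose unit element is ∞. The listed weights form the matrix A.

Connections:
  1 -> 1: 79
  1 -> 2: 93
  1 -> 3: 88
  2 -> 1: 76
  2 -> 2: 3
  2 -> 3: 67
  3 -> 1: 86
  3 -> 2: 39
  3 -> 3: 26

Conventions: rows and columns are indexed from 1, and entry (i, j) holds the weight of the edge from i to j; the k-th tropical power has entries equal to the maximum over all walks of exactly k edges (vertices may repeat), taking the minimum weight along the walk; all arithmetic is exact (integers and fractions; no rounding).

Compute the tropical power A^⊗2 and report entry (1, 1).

A^⊗2:
  [86, 79, 79]
  [76, 76, 76]
  [79, 86, 86]
Key observation: the optimum is the walk 1->3->1, with weight 88 min 86 = 86.
Optimal value attained by: walk 1->3->1.
Answer: (A^⊗2)[1][1] = 86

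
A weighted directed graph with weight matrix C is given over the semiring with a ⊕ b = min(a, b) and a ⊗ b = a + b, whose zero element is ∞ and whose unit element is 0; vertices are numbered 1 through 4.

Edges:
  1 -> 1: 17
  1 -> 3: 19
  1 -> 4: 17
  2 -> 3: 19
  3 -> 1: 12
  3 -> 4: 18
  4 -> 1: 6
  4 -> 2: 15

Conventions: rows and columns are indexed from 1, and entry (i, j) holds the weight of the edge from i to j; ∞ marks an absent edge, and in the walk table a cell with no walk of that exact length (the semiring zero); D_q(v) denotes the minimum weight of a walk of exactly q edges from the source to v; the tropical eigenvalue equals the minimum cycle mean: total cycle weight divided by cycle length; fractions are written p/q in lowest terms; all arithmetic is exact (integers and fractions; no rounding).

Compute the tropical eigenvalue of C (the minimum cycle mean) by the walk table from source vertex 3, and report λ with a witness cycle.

q=0: [∞, ∞, 0, ∞]
q=1: [12, ∞, ∞, 18]
q=2: [24, 33, 31, 29]
q=3: [35, 44, 43, 41]
q=4: [47, 56, 54, 52]
Optimal cycle mean attained by: cycle 1->4->1, total 17 + 6, length 2.
Answer: λ = 23/2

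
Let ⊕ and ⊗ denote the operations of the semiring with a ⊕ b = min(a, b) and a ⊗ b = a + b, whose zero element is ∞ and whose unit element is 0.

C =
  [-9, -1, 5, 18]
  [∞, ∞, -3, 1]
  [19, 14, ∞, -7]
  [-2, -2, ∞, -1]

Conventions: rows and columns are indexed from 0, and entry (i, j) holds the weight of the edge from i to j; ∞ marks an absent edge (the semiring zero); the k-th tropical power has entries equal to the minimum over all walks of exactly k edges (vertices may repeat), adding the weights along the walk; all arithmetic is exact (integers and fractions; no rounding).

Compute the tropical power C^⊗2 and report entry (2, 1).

C^⊗2:
  [-18, -10, -4, -2]
  [-1, -1, ∞, -10]
  [-9, -9, 11, -8]
  [-11, -3, -5, -2]
Key observation: the optimum is the walk 2->3->1, with weight (-7) + (-2) = -9.
Optimal value attained by: walk 2->3->1.
Answer: (C^⊗2)[2][1] = -9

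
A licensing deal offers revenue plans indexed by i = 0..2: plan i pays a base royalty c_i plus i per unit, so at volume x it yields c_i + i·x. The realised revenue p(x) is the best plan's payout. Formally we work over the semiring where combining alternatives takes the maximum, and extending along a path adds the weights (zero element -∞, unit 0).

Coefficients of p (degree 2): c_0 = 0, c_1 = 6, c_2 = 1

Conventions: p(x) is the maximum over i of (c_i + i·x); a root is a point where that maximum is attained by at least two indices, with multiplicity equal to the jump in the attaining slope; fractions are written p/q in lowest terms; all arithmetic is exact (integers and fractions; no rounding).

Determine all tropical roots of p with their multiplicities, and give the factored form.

hull edge (i=0, c=0) to (i=1, c=6): slope 6, span 1
hull edge (i=1, c=6) to (i=2, c=1): slope -5, span 1
Factored form: p(x) = 1 ⊗ (x ⊕ (-6)) ⊗ (x ⊕ 5)
Answer: roots = -6 (mult 1), 5 (mult 1)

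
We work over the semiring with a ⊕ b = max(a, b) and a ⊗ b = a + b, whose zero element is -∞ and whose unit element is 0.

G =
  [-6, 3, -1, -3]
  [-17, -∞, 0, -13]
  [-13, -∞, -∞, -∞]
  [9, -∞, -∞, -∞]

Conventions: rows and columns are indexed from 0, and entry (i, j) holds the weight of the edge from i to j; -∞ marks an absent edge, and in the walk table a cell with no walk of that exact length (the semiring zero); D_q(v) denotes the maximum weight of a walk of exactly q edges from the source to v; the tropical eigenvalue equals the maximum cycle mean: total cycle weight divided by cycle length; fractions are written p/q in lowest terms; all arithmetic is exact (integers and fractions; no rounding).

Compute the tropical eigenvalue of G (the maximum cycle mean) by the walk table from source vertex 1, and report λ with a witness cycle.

q=0: [-∞, 0, -∞, -∞]
q=1: [-17, -∞, 0, -13]
q=2: [-4, -14, -18, -20]
q=3: [-10, -1, -5, -7]
q=4: [2, -7, -1, -13]
Optimal cycle mean attained by: cycle 0->3->0, total (-3) + 9, length 2.
Answer: λ = 3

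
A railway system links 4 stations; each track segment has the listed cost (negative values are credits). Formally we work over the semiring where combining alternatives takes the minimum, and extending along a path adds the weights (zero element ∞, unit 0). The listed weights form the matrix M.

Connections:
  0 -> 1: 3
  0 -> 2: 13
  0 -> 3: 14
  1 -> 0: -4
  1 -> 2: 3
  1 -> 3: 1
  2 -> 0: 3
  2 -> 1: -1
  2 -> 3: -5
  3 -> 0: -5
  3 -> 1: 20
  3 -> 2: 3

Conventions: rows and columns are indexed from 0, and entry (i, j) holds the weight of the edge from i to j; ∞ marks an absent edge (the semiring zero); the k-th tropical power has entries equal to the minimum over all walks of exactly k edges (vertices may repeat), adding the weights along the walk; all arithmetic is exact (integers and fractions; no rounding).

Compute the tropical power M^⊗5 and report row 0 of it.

M^⊗2:
  [-1, 12, 6, 4]
  [-4, -1, 4, -2]
  [-10, 6, -2, 0]
  [6, -2, 8, -2]
M^⊗3:
  [-1, 2, 7, 1]
  [-7, -1, 1, -1]
  [-5, -7, 3, -7]
  [-7, 7, 1, -1]
M^⊗4:
  [-4, 2, 4, 2]
  [-6, -4, 2, -4]
  [-12, -2, -4, -6]
  [-6, -4, 2, -4]
M^⊗5:
  [-3, -1, 5, -1]
  [-9, -3, -1, -3]
  [-11, -9, -3, -9]
  [-9, -3, -1, -3]
Answer: row 0 of M^⊗5 = [-3, -1, 5, -1]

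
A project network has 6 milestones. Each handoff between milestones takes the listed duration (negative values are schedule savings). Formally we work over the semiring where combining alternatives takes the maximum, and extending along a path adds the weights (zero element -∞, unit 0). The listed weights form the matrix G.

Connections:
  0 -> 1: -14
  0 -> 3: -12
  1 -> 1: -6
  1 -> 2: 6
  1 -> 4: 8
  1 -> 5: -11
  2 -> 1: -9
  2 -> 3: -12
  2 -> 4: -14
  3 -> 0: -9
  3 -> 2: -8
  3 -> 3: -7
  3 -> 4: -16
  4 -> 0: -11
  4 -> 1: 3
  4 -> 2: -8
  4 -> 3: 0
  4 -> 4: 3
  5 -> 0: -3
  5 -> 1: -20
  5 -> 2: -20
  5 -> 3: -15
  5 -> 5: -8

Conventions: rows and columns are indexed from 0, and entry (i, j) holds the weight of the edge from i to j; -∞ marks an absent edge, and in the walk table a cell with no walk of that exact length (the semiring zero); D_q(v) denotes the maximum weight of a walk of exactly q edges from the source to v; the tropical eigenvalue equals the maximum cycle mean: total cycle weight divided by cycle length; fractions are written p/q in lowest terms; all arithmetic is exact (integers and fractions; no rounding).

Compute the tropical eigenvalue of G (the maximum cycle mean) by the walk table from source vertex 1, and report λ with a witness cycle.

q=0: [-∞, 0, -∞, -∞, -∞, -∞]
q=1: [-∞, -6, 6, -∞, 8, -11]
q=2: [-3, 11, 0, 8, 11, -17]
q=3: [0, 14, 17, 11, 19, 0]
q=4: [8, 22, 20, 19, 22, 3]
q=5: [11, 25, 28, 22, 30, 11]
q=6: [19, 33, 31, 30, 33, 14]
Optimal cycle mean attained by: cycle 1->4->1, total 8 + 3, length 2.
Answer: λ = 11/2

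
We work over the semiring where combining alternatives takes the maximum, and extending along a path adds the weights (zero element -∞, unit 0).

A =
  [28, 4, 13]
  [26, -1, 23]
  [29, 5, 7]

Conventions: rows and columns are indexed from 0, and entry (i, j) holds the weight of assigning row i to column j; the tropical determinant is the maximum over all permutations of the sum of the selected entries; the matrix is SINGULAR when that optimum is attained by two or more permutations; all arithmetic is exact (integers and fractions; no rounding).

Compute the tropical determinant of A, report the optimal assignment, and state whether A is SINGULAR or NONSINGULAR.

σ = (0, 1, 2): 28 + (-1) + 7 = 34
σ = (0, 2, 1): 28 + 23 + 5 = 56
σ = (1, 0, 2): 4 + 26 + 7 = 37
σ = (1, 2, 0): 4 + 23 + 29 = 56
σ = (2, 0, 1): 13 + 26 + 5 = 44
σ = (2, 1, 0): 13 + (-1) + 29 = 41
Optimal value attained by: σ = (0, 2, 1).
Answer: det⊕(A) = 56; verdict: SINGULAR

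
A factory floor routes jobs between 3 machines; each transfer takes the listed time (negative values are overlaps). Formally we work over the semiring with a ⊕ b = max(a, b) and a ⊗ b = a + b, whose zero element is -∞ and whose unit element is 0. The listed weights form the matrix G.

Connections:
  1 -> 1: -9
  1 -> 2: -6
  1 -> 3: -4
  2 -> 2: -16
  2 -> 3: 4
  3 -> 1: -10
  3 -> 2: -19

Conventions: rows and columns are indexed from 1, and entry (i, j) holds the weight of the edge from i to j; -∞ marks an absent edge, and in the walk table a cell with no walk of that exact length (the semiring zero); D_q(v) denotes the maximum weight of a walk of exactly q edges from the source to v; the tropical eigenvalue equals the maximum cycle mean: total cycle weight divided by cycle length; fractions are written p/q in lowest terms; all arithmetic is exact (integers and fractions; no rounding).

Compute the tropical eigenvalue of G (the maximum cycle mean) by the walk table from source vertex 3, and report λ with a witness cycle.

q=0: [-∞, -∞, 0]
q=1: [-10, -19, -∞]
q=2: [-19, -16, -14]
q=3: [-24, -25, -12]
Optimal cycle mean attained by: cycle 1->2->3->1, total (-6) + 4 + (-10), length 3.
Answer: λ = -4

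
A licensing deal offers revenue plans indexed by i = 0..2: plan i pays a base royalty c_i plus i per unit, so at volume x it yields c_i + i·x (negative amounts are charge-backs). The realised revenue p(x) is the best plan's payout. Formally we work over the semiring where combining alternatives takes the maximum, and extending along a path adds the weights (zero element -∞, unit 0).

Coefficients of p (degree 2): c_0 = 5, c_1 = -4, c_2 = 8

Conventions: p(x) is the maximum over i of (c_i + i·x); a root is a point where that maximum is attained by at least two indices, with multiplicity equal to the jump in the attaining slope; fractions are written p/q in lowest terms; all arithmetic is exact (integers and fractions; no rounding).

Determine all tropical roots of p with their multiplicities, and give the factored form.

hull edge (i=0, c=5) to (i=2, c=8): slope 3/2, span 2
Factored form: p(x) = 8 ⊗ (x ⊕ (-3/2)) ⊗ (x ⊕ (-3/2))
Answer: roots = -3/2 (mult 2)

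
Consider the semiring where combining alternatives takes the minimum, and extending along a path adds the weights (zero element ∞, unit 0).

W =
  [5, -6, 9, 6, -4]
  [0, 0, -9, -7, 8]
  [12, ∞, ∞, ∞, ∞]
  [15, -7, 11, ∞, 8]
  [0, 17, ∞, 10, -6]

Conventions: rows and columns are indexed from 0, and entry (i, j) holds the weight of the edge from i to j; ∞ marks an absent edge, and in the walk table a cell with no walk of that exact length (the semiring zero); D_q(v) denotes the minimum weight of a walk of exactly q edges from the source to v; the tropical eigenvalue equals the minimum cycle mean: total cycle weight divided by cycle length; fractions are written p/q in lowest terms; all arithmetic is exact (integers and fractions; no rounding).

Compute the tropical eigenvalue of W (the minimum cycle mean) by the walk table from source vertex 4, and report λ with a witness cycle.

q=0: [∞, ∞, ∞, ∞, 0]
q=1: [0, 17, ∞, 10, -6]
q=2: [-6, -6, 8, 4, -12]
q=3: [-12, -12, -15, -13, -18]
q=4: [-18, -20, -21, -19, -24]
q=5: [-24, -26, -29, -27, -30]
Optimal cycle mean attained by: cycle 1->3->1, total (-7) + (-7), length 2.
Answer: λ = -7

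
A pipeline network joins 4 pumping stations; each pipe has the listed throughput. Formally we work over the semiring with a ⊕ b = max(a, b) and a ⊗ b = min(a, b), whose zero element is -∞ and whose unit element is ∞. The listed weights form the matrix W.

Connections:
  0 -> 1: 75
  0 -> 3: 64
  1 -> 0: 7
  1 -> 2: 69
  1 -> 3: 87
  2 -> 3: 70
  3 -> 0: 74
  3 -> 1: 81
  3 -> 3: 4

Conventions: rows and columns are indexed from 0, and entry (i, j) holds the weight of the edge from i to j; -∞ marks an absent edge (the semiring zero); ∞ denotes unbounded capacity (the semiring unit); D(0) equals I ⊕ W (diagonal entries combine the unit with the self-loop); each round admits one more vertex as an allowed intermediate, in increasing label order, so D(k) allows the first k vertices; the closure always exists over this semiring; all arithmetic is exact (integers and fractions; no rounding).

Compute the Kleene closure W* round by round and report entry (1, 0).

D(0):
  [∞, 75, -∞, 64]
  [7, ∞, 69, 87]
  [-∞, -∞, ∞, 70]
  [74, 81, -∞, ∞]
D(1):
  [∞, 75, -∞, 64]
  [7, ∞, 69, 87]
  [-∞, -∞, ∞, 70]
  [74, 81, -∞, ∞]
D(2):
  [∞, 75, 69, 75]
  [7, ∞, 69, 87]
  [-∞, -∞, ∞, 70]
  [74, 81, 69, ∞]
D(3):
  [∞, 75, 69, 75]
  [7, ∞, 69, 87]
  [-∞, -∞, ∞, 70]
  [74, 81, 69, ∞]
D(4):
  [∞, 75, 69, 75]
  [74, ∞, 69, 87]
  [70, 70, ∞, 70]
  [74, 81, 69, ∞]
Answer: W*[1][0] = 74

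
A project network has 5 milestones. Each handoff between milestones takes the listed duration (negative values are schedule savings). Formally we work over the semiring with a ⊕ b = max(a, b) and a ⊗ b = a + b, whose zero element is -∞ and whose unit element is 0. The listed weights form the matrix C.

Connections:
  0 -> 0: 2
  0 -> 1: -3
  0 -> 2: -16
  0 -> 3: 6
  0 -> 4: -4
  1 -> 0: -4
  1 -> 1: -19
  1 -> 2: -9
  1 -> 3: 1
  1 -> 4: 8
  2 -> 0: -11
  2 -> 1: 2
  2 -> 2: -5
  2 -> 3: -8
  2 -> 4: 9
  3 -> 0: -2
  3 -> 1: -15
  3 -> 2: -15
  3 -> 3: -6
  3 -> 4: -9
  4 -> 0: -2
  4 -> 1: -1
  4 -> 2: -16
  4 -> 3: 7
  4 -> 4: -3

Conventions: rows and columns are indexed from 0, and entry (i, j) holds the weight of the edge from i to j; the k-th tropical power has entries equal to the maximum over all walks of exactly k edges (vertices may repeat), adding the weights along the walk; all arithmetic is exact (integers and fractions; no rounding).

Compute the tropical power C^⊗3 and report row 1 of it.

C^⊗2:
  [4, -1, -9, 8, 5]
  [6, 7, -8, 15, 5]
  [7, 8, -7, 16, 10]
  [0, -5, -18, 4, -6]
  [5, -4, -8, 4, 7]
C^⊗3:
  [6, 4, -7, 12, 7]
  [13, 4, 0, 12, 15]
  [14, 9, 1, 17, 16]
  [2, -3, -11, 6, 3]
  [7, 6, -9, 14, 4]
Answer: row 1 of C^⊗3 = [13, 4, 0, 12, 15]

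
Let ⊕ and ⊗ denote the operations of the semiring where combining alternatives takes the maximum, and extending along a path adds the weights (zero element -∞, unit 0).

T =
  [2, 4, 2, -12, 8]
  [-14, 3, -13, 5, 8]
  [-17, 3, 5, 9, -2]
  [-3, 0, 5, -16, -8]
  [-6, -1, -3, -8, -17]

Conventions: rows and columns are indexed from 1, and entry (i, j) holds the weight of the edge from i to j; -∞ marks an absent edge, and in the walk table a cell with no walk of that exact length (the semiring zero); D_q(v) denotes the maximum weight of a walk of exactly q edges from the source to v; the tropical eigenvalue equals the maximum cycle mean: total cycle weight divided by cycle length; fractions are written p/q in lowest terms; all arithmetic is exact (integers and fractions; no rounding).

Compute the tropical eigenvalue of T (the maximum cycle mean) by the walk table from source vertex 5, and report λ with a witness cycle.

q=0: [-∞, -∞, -∞, -∞, 0]
q=1: [-6, -1, -3, -8, -17]
q=2: [-4, 2, 2, 6, 7]
q=3: [3, 6, 11, 11, 10]
q=4: [8, 14, 16, 20, 14]
q=5: [17, 20, 25, 25, 22]
Optimal cycle mean attained by: cycle 3->4->3, total 9 + 5, length 2.
Answer: λ = 7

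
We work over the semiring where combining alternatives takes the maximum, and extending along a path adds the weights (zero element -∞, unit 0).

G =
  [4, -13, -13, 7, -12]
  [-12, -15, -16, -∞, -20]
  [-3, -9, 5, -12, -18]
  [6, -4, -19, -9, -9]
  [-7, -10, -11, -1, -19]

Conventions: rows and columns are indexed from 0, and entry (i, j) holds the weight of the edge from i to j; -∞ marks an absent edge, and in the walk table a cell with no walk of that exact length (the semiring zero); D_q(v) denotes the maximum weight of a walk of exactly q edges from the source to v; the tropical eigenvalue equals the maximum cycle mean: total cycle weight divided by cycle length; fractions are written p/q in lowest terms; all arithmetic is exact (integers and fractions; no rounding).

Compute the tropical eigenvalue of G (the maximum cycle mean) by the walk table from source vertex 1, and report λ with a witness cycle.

q=0: [-∞, 0, -∞, -∞, -∞]
q=1: [-12, -15, -16, -∞, -20]
q=2: [-8, -25, -11, -5, -24]
q=3: [1, -9, -6, -1, -14]
q=4: [5, -5, -1, 8, -10]
q=5: [14, 4, 4, 12, -1]
Optimal cycle mean attained by: cycle 0->3->0, total 7 + 6, length 2.
Answer: λ = 13/2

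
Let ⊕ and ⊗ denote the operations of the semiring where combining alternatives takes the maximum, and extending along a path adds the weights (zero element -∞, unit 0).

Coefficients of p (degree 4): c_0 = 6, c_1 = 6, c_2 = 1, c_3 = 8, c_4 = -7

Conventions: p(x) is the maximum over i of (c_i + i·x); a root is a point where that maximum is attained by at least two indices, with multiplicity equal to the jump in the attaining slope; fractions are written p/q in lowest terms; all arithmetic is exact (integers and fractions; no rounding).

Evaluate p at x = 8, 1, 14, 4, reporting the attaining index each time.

p(8) = max(6+0·8=6, 6+1·8=14, 1+2·8=17, 8+3·8=32, -7+4·8=25) = 32 (attained by i=3)
p(1) = max(6+0·1=6, 6+1·1=7, 1+2·1=3, 8+3·1=11, -7+4·1=-3) = 11 (attained by i=3)
p(14) = max(6+0·14=6, 6+1·14=20, 1+2·14=29, 8+3·14=50, -7+4·14=49) = 50 (attained by i=3)
p(4) = max(6+0·4=6, 6+1·4=10, 1+2·4=9, 8+3·4=20, -7+4·4=9) = 20 (attained by i=3)
Answer: p(8) = 32; p(1) = 11; p(14) = 50; p(4) = 20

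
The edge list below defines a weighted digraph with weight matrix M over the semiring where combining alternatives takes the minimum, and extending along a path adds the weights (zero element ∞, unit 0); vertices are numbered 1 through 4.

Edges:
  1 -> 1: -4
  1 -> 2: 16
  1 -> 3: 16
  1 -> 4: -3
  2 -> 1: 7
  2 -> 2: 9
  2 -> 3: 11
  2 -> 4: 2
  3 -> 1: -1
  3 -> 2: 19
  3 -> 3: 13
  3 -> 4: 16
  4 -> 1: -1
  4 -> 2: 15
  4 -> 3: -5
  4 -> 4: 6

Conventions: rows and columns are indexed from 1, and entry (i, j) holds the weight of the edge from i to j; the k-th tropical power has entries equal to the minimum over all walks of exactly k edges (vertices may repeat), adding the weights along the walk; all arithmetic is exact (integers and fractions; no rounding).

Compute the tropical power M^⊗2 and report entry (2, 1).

M^⊗2:
  [-8, 12, -8, -7]
  [1, 17, -3, 4]
  [-5, 15, 11, -4]
  [-6, 14, 1, -4]
Key observation: the optimum is the walk 2->4->1, with weight 2 + (-1) = 1.
Optimal value attained by: walk 2->4->1.
Answer: (M^⊗2)[2][1] = 1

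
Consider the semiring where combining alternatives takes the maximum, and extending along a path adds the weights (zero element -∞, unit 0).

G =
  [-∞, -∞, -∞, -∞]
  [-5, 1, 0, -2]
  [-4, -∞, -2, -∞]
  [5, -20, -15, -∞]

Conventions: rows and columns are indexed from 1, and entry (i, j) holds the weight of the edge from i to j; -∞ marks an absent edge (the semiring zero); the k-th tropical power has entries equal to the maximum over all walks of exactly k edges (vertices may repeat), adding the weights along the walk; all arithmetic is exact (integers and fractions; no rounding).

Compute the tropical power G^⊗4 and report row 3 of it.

G^⊗2:
  [-∞, -∞, -∞, -∞]
  [3, 2, 1, -1]
  [-6, -∞, -4, -∞]
  [-19, -19, -17, -22]
G^⊗3:
  [-∞, -∞, -∞, -∞]
  [4, 3, 2, 0]
  [-8, -∞, -6, -∞]
  [-17, -18, -19, -21]
G^⊗4:
  [-∞, -∞, -∞, -∞]
  [5, 4, 3, 1]
  [-10, -∞, -8, -∞]
  [-16, -17, -18, -20]
Answer: row 3 of G^⊗4 = [-10, -∞, -8, -∞]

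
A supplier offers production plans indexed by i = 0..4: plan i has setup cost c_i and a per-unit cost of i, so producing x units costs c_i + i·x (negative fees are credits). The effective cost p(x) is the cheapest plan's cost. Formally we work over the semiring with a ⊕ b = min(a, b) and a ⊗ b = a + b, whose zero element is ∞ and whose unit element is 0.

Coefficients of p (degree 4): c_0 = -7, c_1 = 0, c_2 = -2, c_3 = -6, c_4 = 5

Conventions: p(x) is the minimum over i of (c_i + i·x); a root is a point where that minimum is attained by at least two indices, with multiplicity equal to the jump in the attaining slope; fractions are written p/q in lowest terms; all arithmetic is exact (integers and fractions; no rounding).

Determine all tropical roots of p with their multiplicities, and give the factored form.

hull edge (i=0, c=-7) to (i=3, c=-6): slope 1/3, span 3
hull edge (i=3, c=-6) to (i=4, c=5): slope 11, span 1
Factored form: p(x) = 5 ⊗ (x ⊕ (-11)) ⊗ (x ⊕ (-1/3)) ⊗ (x ⊕ (-1/3)) ⊗ (x ⊕ (-1/3))
Answer: roots = -11 (mult 1), -1/3 (mult 3)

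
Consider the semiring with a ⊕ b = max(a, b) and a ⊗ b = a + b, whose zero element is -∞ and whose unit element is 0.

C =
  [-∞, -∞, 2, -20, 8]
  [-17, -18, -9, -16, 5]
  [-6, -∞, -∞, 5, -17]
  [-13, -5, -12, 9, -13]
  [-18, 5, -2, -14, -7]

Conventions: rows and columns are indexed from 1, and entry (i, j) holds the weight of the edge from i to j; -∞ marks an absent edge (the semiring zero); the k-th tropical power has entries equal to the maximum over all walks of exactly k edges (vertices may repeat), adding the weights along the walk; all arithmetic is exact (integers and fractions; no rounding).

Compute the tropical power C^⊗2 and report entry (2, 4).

C^⊗2:
  [-4, 13, 6, 7, 1]
  [-13, 10, 3, -4, -2]
  [-8, 0, -4, 14, 2]
  [-4, 4, -3, 18, 0]
  [-8, -2, -4, 3, 10]
Key observation: the optimum is the walk 2->3->4, with weight (-9) + 5 = -4.
Optimal value attained by: walk 2->3->4.
Answer: (C^⊗2)[2][4] = -4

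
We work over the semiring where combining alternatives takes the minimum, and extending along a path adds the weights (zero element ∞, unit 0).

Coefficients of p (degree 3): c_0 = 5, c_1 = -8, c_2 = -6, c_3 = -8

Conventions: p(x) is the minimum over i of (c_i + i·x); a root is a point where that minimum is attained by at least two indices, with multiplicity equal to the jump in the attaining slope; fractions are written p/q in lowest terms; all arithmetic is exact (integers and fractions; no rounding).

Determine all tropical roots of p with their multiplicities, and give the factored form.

hull edge (i=0, c=5) to (i=1, c=-8): slope -13, span 1
hull edge (i=1, c=-8) to (i=3, c=-8): slope 0, span 2
Factored form: p(x) = -8 ⊗ (x ⊕ 0) ⊗ (x ⊕ 0) ⊗ (x ⊕ 13)
Answer: roots = 0 (mult 2), 13 (mult 1)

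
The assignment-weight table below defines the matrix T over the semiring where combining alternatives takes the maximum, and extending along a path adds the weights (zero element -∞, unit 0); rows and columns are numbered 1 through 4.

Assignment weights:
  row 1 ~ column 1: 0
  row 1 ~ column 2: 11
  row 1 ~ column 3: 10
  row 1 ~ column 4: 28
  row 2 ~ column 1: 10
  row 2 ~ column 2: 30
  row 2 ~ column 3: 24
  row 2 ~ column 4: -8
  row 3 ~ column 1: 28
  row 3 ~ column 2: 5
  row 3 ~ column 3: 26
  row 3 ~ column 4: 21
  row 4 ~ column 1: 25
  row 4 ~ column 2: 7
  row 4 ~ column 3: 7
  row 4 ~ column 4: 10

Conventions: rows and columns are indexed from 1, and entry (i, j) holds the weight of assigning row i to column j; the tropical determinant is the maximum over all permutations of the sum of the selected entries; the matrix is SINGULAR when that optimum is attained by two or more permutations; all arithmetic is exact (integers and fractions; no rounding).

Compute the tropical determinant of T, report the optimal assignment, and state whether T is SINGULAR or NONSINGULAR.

σ = (1, 2, 3, 4): 0 + 30 + 26 + 10 = 66
σ = (1, 2, 4, 3): 0 + 30 + 21 + 7 = 58
σ = (1, 3, 2, 4): 0 + 24 + 5 + 10 = 39
σ = (1, 3, 4, 2): 0 + 24 + 21 + 7 = 52
σ = (1, 4, 2, 3): 0 + (-8) + 5 + 7 = 4
σ = (1, 4, 3, 2): 0 + (-8) + 26 + 7 = 25
σ = (2, 1, 3, 4): 11 + 10 + 26 + 10 = 57
σ = (2, 1, 4, 3): 11 + 10 + 21 + 7 = 49
σ = (2, 3, 1, 4): 11 + 24 + 28 + 10 = 73
σ = (2, 3, 4, 1): 11 + 24 + 21 + 25 = 81
σ = (2, 4, 1, 3): 11 + (-8) + 28 + 7 = 38
σ = (2, 4, 3, 1): 11 + (-8) + 26 + 25 = 54
σ = (3, 1, 2, 4): 10 + 10 + 5 + 10 = 35
σ = (3, 1, 4, 2): 10 + 10 + 21 + 7 = 48
σ = (3, 2, 1, 4): 10 + 30 + 28 + 10 = 78
σ = (3, 2, 4, 1): 10 + 30 + 21 + 25 = 86
σ = (3, 4, 1, 2): 10 + (-8) + 28 + 7 = 37
σ = (3, 4, 2, 1): 10 + (-8) + 5 + 25 = 32
σ = (4, 1, 2, 3): 28 + 10 + 5 + 7 = 50
σ = (4, 1, 3, 2): 28 + 10 + 26 + 7 = 71
σ = (4, 2, 1, 3): 28 + 30 + 28 + 7 = 93
σ = (4, 2, 3, 1): 28 + 30 + 26 + 25 = 109
σ = (4, 3, 1, 2): 28 + 24 + 28 + 7 = 87
σ = (4, 3, 2, 1): 28 + 24 + 5 + 25 = 82
Optimal value attained by: σ = (4, 2, 3, 1).
Answer: det⊕(T) = 109; verdict: NONSINGULAR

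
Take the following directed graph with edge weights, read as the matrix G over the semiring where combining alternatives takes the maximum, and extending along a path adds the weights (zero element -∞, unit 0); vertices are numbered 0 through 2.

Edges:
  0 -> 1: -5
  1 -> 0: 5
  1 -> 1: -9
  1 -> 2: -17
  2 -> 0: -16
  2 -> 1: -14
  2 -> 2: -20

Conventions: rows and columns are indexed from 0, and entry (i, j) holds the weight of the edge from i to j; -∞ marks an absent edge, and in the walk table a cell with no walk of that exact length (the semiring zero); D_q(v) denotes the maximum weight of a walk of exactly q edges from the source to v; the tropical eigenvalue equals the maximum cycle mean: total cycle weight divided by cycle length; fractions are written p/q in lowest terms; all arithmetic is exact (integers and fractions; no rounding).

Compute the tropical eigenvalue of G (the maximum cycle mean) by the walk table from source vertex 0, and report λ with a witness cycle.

q=0: [0, -∞, -∞]
q=1: [-∞, -5, -∞]
q=2: [0, -14, -22]
q=3: [-9, -5, -31]
Optimal cycle mean attained by: cycle 0->1->0, total (-5) + 5, length 2.
Answer: λ = 0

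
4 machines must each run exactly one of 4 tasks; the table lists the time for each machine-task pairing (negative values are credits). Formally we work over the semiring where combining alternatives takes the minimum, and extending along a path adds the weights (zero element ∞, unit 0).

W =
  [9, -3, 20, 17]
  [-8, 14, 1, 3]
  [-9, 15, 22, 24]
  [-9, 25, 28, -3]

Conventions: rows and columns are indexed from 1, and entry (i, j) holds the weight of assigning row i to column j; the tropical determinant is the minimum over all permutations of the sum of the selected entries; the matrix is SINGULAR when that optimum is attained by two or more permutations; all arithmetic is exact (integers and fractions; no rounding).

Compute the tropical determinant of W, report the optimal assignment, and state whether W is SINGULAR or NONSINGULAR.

σ = (1, 2, 3, 4): 9 + 14 + 22 + (-3) = 42
σ = (1, 2, 4, 3): 9 + 14 + 24 + 28 = 75
σ = (1, 3, 2, 4): 9 + 1 + 15 + (-3) = 22
σ = (1, 3, 4, 2): 9 + 1 + 24 + 25 = 59
σ = (1, 4, 2, 3): 9 + 3 + 15 + 28 = 55
σ = (1, 4, 3, 2): 9 + 3 + 22 + 25 = 59
σ = (2, 1, 3, 4): (-3) + (-8) + 22 + (-3) = 8
σ = (2, 1, 4, 3): (-3) + (-8) + 24 + 28 = 41
σ = (2, 3, 1, 4): (-3) + 1 + (-9) + (-3) = -14
σ = (2, 3, 4, 1): (-3) + 1 + 24 + (-9) = 13
σ = (2, 4, 1, 3): (-3) + 3 + (-9) + 28 = 19
σ = (2, 4, 3, 1): (-3) + 3 + 22 + (-9) = 13
σ = (3, 1, 2, 4): 20 + (-8) + 15 + (-3) = 24
σ = (3, 1, 4, 2): 20 + (-8) + 24 + 25 = 61
σ = (3, 2, 1, 4): 20 + 14 + (-9) + (-3) = 22
σ = (3, 2, 4, 1): 20 + 14 + 24 + (-9) = 49
σ = (3, 4, 1, 2): 20 + 3 + (-9) + 25 = 39
σ = (3, 4, 2, 1): 20 + 3 + 15 + (-9) = 29
σ = (4, 1, 2, 3): 17 + (-8) + 15 + 28 = 52
σ = (4, 1, 3, 2): 17 + (-8) + 22 + 25 = 56
σ = (4, 2, 1, 3): 17 + 14 + (-9) + 28 = 50
σ = (4, 2, 3, 1): 17 + 14 + 22 + (-9) = 44
σ = (4, 3, 1, 2): 17 + 1 + (-9) + 25 = 34
σ = (4, 3, 2, 1): 17 + 1 + 15 + (-9) = 24
Optimal value attained by: σ = (2, 3, 1, 4).
Answer: det⊕(W) = -14; verdict: NONSINGULAR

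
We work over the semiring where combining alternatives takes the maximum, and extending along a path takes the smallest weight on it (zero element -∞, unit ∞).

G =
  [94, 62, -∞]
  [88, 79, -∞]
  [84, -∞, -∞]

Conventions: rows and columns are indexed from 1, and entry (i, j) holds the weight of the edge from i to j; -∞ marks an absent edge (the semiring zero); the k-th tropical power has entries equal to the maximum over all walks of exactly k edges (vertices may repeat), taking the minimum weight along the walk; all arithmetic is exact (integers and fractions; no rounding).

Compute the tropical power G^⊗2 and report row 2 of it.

G^⊗2:
  [94, 62, -∞]
  [88, 79, -∞]
  [84, 62, -∞]
Answer: row 2 of G^⊗2 = [88, 79, -∞]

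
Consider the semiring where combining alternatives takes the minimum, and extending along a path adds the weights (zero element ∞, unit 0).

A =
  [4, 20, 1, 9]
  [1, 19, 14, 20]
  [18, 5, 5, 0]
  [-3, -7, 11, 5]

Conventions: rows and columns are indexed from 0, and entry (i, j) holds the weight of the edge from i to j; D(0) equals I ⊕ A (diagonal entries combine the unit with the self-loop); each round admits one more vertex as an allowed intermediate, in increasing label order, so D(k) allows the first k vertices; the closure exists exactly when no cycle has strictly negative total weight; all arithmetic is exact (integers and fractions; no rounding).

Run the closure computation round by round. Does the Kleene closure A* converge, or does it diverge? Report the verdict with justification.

D(0):
  [0, 20, 1, 9]
  [1, 0, 14, 20]
  [18, 5, 0, 0]
  [-3, -7, 11, 0]
D(1):
  [0, 20, 1, 9]
  [1, 0, 2, 10]
  [18, 5, 0, 0]
  [-3, -7, -2, 0]
D(2):
  [0, 20, 1, 9]
  [1, 0, 2, 10]
  [6, 5, 0, 0]
  [-6, -7, -5, 0]
Detection: at round 3, diagonal entry (3, 3) turns strictly negative.
Key observation: the cycle 3->0->2->3 has total weight (-3) + 1 + 0, which is strictly negative.
Answer: DIVERGES — negative cycle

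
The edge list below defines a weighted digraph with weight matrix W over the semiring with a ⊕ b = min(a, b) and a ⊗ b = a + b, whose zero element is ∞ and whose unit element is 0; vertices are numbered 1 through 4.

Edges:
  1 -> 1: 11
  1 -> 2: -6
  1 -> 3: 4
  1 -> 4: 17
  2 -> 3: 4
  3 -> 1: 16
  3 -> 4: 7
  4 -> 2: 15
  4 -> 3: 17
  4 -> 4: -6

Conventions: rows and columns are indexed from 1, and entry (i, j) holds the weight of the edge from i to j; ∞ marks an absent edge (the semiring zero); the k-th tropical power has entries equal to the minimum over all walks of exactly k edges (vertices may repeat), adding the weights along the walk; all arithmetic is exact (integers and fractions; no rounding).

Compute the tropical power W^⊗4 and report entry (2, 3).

W^⊗2:
  [20, 5, -2, 11]
  [20, ∞, ∞, 11]
  [27, 10, 20, 1]
  [33, 9, 11, -12]
W^⊗3:
  [14, 14, 9, 5]
  [31, 14, 24, 5]
  [36, 16, 14, -5]
  [27, 3, 5, -18]
W^⊗4:
  [25, 8, 18, -1]
  [40, 20, 18, -1]
  [30, 10, 12, -11]
  [21, -3, -1, -24]
Key observation: the optimum is the walk 2->3->1->2->3, with weight 4 + 16 + (-6) + 4 = 18.
Optimal value attained by: walk 2->3->1->2->3.
Answer: (W^⊗4)[2][3] = 18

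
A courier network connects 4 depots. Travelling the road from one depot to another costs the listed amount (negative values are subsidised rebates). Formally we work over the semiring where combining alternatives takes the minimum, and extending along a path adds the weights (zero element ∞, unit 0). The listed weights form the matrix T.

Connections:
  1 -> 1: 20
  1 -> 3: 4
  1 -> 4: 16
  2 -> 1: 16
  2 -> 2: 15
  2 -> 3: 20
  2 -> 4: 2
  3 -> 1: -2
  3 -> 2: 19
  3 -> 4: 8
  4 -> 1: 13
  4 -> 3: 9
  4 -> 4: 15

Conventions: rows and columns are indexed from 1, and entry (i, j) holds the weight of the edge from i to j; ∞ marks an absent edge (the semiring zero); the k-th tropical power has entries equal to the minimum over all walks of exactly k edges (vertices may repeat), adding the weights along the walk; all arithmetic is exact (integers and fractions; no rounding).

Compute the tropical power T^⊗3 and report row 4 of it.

T^⊗2:
  [2, 23, 24, 12]
  [15, 30, 11, 17]
  [18, 34, 2, 14]
  [7, 28, 17, 17]
T^⊗3:
  [22, 38, 6, 18]
  [9, 30, 19, 19]
  [0, 21, 22, 10]
  [15, 36, 11, 23]
Answer: row 4 of T^⊗3 = [15, 36, 11, 23]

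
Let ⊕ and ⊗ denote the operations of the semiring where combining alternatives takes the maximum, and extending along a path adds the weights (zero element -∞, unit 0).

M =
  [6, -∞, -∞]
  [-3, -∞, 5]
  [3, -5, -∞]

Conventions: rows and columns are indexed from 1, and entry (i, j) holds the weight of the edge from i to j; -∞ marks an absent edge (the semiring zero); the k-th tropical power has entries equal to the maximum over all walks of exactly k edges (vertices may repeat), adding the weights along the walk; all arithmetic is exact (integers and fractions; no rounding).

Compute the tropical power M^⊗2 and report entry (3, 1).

M^⊗2:
  [12, -∞, -∞]
  [8, 0, -∞]
  [9, -∞, 0]
Key observation: the optimum is the walk 3->1->1, with weight 3 + 6 = 9.
Optimal value attained by: walk 3->1->1.
Answer: (M^⊗2)[3][1] = 9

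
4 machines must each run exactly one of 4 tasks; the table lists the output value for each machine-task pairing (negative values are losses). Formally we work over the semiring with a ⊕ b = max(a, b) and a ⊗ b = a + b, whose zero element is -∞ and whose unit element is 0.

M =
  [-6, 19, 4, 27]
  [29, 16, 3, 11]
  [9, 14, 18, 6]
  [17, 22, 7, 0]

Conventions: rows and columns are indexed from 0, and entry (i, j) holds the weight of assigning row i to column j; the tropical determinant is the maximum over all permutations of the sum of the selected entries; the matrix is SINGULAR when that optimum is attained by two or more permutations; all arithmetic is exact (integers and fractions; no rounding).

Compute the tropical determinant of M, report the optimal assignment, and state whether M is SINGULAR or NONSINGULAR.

σ = (0, 1, 2, 3): (-6) + 16 + 18 + 0 = 28
σ = (0, 1, 3, 2): (-6) + 16 + 6 + 7 = 23
σ = (0, 2, 1, 3): (-6) + 3 + 14 + 0 = 11
σ = (0, 2, 3, 1): (-6) + 3 + 6 + 22 = 25
σ = (0, 3, 1, 2): (-6) + 11 + 14 + 7 = 26
σ = (0, 3, 2, 1): (-6) + 11 + 18 + 22 = 45
σ = (1, 0, 2, 3): 19 + 29 + 18 + 0 = 66
σ = (1, 0, 3, 2): 19 + 29 + 6 + 7 = 61
σ = (1, 2, 0, 3): 19 + 3 + 9 + 0 = 31
σ = (1, 2, 3, 0): 19 + 3 + 6 + 17 = 45
σ = (1, 3, 0, 2): 19 + 11 + 9 + 7 = 46
σ = (1, 3, 2, 0): 19 + 11 + 18 + 17 = 65
σ = (2, 0, 1, 3): 4 + 29 + 14 + 0 = 47
σ = (2, 0, 3, 1): 4 + 29 + 6 + 22 = 61
σ = (2, 1, 0, 3): 4 + 16 + 9 + 0 = 29
σ = (2, 1, 3, 0): 4 + 16 + 6 + 17 = 43
σ = (2, 3, 0, 1): 4 + 11 + 9 + 22 = 46
σ = (2, 3, 1, 0): 4 + 11 + 14 + 17 = 46
σ = (3, 0, 1, 2): 27 + 29 + 14 + 7 = 77
σ = (3, 0, 2, 1): 27 + 29 + 18 + 22 = 96
σ = (3, 1, 0, 2): 27 + 16 + 9 + 7 = 59
σ = (3, 1, 2, 0): 27 + 16 + 18 + 17 = 78
σ = (3, 2, 0, 1): 27 + 3 + 9 + 22 = 61
σ = (3, 2, 1, 0): 27 + 3 + 14 + 17 = 61
Optimal value attained by: σ = (3, 0, 2, 1).
Answer: det⊕(M) = 96; verdict: NONSINGULAR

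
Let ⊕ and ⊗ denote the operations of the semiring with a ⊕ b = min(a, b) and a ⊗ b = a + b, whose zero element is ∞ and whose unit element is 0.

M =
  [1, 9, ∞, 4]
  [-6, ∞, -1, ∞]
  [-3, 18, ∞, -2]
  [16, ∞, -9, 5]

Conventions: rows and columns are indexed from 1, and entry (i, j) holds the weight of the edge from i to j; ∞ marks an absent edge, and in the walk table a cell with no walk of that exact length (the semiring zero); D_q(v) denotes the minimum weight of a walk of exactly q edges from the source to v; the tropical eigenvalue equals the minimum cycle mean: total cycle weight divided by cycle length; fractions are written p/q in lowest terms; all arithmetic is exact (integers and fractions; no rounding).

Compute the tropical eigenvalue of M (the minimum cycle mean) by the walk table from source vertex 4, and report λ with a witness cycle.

q=0: [∞, ∞, ∞, 0]
q=1: [16, ∞, -9, 5]
q=2: [-12, 9, -4, -11]
q=3: [-11, -3, -20, -8]
q=4: [-23, -2, -17, -22]
Optimal cycle mean attained by: cycle 3->4->3, total (-2) + (-9), length 2.
Answer: λ = -11/2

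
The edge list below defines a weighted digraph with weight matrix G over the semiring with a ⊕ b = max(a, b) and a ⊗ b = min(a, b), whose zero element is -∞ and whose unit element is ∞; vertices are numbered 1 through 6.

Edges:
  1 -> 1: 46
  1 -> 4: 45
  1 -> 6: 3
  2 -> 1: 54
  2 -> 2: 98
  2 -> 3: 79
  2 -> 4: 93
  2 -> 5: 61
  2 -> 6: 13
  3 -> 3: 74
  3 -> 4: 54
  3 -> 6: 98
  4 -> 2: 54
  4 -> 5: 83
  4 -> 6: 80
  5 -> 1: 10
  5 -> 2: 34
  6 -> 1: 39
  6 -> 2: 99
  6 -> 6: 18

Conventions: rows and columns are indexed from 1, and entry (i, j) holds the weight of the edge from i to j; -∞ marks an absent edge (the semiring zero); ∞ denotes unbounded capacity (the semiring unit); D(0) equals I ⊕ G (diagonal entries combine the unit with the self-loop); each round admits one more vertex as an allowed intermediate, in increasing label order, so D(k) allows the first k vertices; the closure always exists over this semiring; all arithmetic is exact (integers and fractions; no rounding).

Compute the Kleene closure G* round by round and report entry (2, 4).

D(0):
  [∞, -∞, -∞, 45, -∞, 3]
  [54, ∞, 79, 93, 61, 13]
  [-∞, -∞, ∞, 54, -∞, 98]
  [-∞, 54, -∞, ∞, 83, 80]
  [10, 34, -∞, -∞, ∞, -∞]
  [39, 99, -∞, -∞, -∞, ∞]
D(1):
  [∞, -∞, -∞, 45, -∞, 3]
  [54, ∞, 79, 93, 61, 13]
  [-∞, -∞, ∞, 54, -∞, 98]
  [-∞, 54, -∞, ∞, 83, 80]
  [10, 34, -∞, 10, ∞, 3]
  [39, 99, -∞, 39, -∞, ∞]
D(2):
  [∞, -∞, -∞, 45, -∞, 3]
  [54, ∞, 79, 93, 61, 13]
  [-∞, -∞, ∞, 54, -∞, 98]
  [54, 54, 54, ∞, 83, 80]
  [34, 34, 34, 34, ∞, 13]
  [54, 99, 79, 93, 61, ∞]
D(3):
  [∞, -∞, -∞, 45, -∞, 3]
  [54, ∞, 79, 93, 61, 79]
  [-∞, -∞, ∞, 54, -∞, 98]
  [54, 54, 54, ∞, 83, 80]
  [34, 34, 34, 34, ∞, 34]
  [54, 99, 79, 93, 61, ∞]
D(4):
  [∞, 45, 45, 45, 45, 45]
  [54, ∞, 79, 93, 83, 80]
  [54, 54, ∞, 54, 54, 98]
  [54, 54, 54, ∞, 83, 80]
  [34, 34, 34, 34, ∞, 34]
  [54, 99, 79, 93, 83, ∞]
D(5):
  [∞, 45, 45, 45, 45, 45]
  [54, ∞, 79, 93, 83, 80]
  [54, 54, ∞, 54, 54, 98]
  [54, 54, 54, ∞, 83, 80]
  [34, 34, 34, 34, ∞, 34]
  [54, 99, 79, 93, 83, ∞]
D(6):
  [∞, 45, 45, 45, 45, 45]
  [54, ∞, 79, 93, 83, 80]
  [54, 98, ∞, 93, 83, 98]
  [54, 80, 79, ∞, 83, 80]
  [34, 34, 34, 34, ∞, 34]
  [54, 99, 79, 93, 83, ∞]
Answer: G*[2][4] = 93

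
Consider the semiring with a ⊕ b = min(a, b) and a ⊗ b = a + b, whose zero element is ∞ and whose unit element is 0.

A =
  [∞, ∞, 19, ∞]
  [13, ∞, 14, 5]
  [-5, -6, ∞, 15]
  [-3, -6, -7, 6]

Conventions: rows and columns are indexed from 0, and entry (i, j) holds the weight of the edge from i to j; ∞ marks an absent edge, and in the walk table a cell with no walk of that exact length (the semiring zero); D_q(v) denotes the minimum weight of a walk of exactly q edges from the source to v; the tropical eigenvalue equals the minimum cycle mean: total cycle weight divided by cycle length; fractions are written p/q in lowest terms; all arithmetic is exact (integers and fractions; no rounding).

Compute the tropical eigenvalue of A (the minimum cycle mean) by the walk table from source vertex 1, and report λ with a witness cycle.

q=0: [∞, 0, ∞, ∞]
q=1: [13, ∞, 14, 5]
q=2: [2, -1, -2, 11]
q=3: [-7, -8, 4, 4]
q=4: [-1, -2, -3, -3]
Optimal cycle mean attained by: cycle 1->3->2->1, total 5 + (-7) + (-6), length 3.
Answer: λ = -8/3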